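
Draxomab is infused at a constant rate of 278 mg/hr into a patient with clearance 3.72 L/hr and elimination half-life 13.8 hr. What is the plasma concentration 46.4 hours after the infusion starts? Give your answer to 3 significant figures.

Css = rate / CL = 278 / 3.72 = 74.73 mg/L
k = ln 2 / 13.8 = 0.05023 hr⁻¹
C(t) = Css (1 − e^(−kt)) = 74.73 × (1 − e^(−2.331)) = 74.73 × 0.9028 ≈ 67.5 mg/L

67.5 mg/L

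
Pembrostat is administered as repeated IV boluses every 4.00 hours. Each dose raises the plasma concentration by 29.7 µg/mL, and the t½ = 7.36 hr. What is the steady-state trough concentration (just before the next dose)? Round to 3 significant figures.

64.9 µg/mL

k = ln 2 / 7.36 = 0.09418 hr⁻¹
Fraction remaining after one interval: e^(−kτ) = e^(−0.09418 × 4.00) = 0.6861
R = 1 / (1 − 0.6861) = 3.186
Css,max = 29.7 × 3.186 = 94.62 µg/mL
Css,min = Css,max × e^(−kτ) = 94.62 × 0.6861 ≈ 64.9 µg/mL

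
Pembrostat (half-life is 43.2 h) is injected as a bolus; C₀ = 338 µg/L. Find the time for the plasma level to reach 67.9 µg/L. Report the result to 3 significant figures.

100 hours

k = ln 2 / 43.2 = 0.01605 h⁻¹
C(t) = C₀ e^(−kt)  ⇒  t = ln(C₀/C) / k
t = ln(338/67.9) / 0.01605 = 1.605 / 0.01605 ≈ 100 hours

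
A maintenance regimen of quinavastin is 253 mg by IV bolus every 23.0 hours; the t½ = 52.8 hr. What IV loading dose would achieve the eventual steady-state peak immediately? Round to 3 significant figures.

k = ln 2 / 52.8 = 0.01313 hr⁻¹
Accumulation ratio R = 1 / (1 − e^(−kτ)) = 1 / (1 − e^(−0.01313×23.0)) = 1 / (1 − 0.7394) = 3.837
Loading dose = maintenance dose × R = 253 × 3.837 ≈ 971 mg

971 mg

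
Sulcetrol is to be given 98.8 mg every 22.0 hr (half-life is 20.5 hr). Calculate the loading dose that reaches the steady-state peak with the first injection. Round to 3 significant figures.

188 mg

k = ln 2 / 20.5 = 0.03381 hr⁻¹
Accumulation ratio R = 1 / (1 − e^(−kτ)) = 1 / (1 − e^(−0.03381×22.0)) = 1 / (1 − 0.4753) = 1.906
Loading dose = maintenance dose × R = 98.8 × 1.906 ≈ 188 mg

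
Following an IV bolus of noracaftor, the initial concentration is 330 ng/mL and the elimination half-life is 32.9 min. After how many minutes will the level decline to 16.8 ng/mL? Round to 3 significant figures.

k = ln 2 / 32.9 = 0.02107 min⁻¹
C(t) = C₀ e^(−kt)  ⇒  t = ln(C₀/C) / k
t = ln(330/16.8) / 0.02107 = 2.978 / 0.02107 ≈ 141 minutes

141 minutes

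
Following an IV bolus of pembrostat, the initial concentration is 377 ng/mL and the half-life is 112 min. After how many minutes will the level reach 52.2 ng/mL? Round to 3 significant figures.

319 minutes

k = ln 2 / 112 = 0.006189 min⁻¹
C(t) = C₀ e^(−kt)  ⇒  t = ln(C₀/C) / k
t = ln(377/52.2) / 0.006189 = 1.977 / 0.006189 ≈ 319 minutes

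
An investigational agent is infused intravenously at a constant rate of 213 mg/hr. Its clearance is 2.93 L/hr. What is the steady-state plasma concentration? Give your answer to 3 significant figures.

72.7 µg/mL

Css = infusion rate / CL = 213 / 2.93 ≈ 72.7 µg/mL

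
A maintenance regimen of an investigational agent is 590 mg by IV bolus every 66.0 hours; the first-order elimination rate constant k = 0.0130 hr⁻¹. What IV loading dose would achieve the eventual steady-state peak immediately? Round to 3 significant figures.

1020 mg

Accumulation ratio R = 1 / (1 − e^(−kτ)) = 1 / (1 − e^(−0.01300×66.0)) = 1 / (1 − 0.4240) = 1.736
Loading dose = maintenance dose × R = 590 × 1.736 ≈ 1020 mg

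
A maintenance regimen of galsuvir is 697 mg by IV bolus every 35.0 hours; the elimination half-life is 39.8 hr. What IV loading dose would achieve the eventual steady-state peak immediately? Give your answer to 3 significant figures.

1530 mg

k = ln 2 / 39.8 = 0.01742 hr⁻¹
Accumulation ratio R = 1 / (1 − e^(−kτ)) = 1 / (1 − e^(−0.01742×35.0)) = 1 / (1 − 0.5436) = 2.191
Loading dose = maintenance dose × R = 697 × 2.191 ≈ 1530 mg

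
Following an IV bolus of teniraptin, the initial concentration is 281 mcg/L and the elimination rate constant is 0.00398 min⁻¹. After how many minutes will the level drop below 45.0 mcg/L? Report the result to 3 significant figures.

C(t) = C₀ e^(−kt)  ⇒  t = ln(C₀/C) / k
t = ln(281/45.0) / 0.003980 = 1.832 / 0.003980 ≈ 460 minutes

460 minutes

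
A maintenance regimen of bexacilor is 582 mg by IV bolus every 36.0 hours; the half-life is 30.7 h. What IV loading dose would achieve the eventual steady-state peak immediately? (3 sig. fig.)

k = ln 2 / 30.7 = 0.02258 h⁻¹
Accumulation ratio R = 1 / (1 − e^(−kτ)) = 1 / (1 − e^(−0.02258×36.0)) = 1 / (1 − 0.4436) = 1.797
Loading dose = maintenance dose × R = 582 × 1.797 ≈ 1050 mg

1050 mg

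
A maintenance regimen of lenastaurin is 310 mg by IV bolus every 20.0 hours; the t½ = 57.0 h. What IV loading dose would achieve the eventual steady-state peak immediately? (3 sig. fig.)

k = ln 2 / 57.0 = 0.01216 h⁻¹
Accumulation ratio R = 1 / (1 − e^(−kτ)) = 1 / (1 − e^(−0.01216×20.0)) = 1 / (1 − 0.7841) = 4.632
Loading dose = maintenance dose × R = 310 × 4.632 ≈ 1440 mg

1440 mg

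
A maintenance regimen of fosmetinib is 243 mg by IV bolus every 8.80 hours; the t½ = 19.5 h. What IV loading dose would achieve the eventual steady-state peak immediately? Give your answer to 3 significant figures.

k = ln 2 / 19.5 = 0.03555 h⁻¹
Accumulation ratio R = 1 / (1 − e^(−kτ)) = 1 / (1 − e^(−0.03555×8.80)) = 1 / (1 − 0.7314) = 3.723
Loading dose = maintenance dose × R = 243 × 3.723 ≈ 905 mg

905 mg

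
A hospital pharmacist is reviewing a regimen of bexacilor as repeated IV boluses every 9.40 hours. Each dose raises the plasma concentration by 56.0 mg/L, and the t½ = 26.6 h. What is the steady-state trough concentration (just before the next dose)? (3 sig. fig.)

202 mg/L

k = ln 2 / 26.6 = 0.02606 h⁻¹
Fraction remaining after one interval: e^(−kτ) = e^(−0.02606 × 9.40) = 0.7827
R = 1 / (1 − 0.7827) = 4.603
Css,max = 56.0 × 4.603 = 257.8 mg/L
Css,min = Css,max × e^(−kτ) = 257.8 × 0.7827 ≈ 202 mg/L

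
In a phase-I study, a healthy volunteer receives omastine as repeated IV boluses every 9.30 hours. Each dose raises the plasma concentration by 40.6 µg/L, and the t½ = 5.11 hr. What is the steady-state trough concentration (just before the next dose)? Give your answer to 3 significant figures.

k = ln 2 / 5.11 = 0.1356 hr⁻¹
Fraction remaining after one interval: e^(−kτ) = e^(−0.1356 × 9.30) = 0.2832
R = 1 / (1 − 0.2832) = 1.395
Css,max = 40.6 × 1.395 = 56.64 µg/L
Css,min = Css,max × e^(−kτ) = 56.64 × 0.2832 ≈ 16.0 µg/L

16.0 µg/L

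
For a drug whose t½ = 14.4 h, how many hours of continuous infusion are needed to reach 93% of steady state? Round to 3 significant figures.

55.2 hours

k = ln 2 / 14.4 = 0.04814 h⁻¹
f = 1 − e^(−kt)  ⇒  t = −ln(1 − f) / k
t = −ln(1 − 0.93) / 0.04814 = 2.659 / 0.04814 ≈ 55.2 hours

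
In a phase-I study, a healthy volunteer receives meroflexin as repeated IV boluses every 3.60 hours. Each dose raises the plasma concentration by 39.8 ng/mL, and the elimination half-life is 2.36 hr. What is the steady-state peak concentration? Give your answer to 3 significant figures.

61.0 ng/mL

k = ln 2 / 2.36 = 0.2937 hr⁻¹
Fraction remaining after one interval: e^(−kτ) = e^(−0.2937 × 3.60) = 0.3474
R = 1 / (1 − 0.3474) = 1.532
Css,max = 39.8 × 1.532 ≈ 61.0 ng/mL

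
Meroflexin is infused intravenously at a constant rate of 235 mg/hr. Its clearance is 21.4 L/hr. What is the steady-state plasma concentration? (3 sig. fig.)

11.0 µg/mL

Css = infusion rate / CL = 235 / 21.4 ≈ 11.0 µg/mL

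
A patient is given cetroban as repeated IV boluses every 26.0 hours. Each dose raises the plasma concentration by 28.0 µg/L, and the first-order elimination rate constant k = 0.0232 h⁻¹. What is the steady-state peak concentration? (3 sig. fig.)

61.8 µg/L

Fraction remaining after one interval: e^(−kτ) = e^(−0.02320 × 26.0) = 0.5471
R = 1 / (1 − 0.5471) = 2.208
Css,max = 28.0 × 2.208 ≈ 61.8 µg/L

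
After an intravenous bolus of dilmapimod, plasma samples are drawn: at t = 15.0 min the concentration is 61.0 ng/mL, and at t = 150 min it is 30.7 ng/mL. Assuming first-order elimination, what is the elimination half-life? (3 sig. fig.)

k = ln(C₁/C₂) / (t₂ − t₁) = ln(61.0/30.7) / (150 − 15.0)
  = 0.6866 / 135.0 = 0.005086 min⁻¹
t½ = ln 2 / k = ln 2 / 0.005086 ≈ 136 minutes

136 minutes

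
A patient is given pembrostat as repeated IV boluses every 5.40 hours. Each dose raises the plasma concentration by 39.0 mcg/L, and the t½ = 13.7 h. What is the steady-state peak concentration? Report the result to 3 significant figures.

163 mcg/L

k = ln 2 / 13.7 = 0.05059 h⁻¹
Fraction remaining after one interval: e^(−kτ) = e^(−0.05059 × 5.40) = 0.7609
R = 1 / (1 − 0.7609) = 4.183
Css,max = 39.0 × 4.183 ≈ 163 mcg/L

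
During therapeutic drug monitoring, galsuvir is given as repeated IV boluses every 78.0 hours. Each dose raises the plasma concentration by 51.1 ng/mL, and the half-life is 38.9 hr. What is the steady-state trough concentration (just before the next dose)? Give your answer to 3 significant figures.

17.0 ng/mL

k = ln 2 / 38.9 = 0.01782 hr⁻¹
Fraction remaining after one interval: e^(−kτ) = e^(−0.01782 × 78.0) = 0.2491
R = 1 / (1 − 0.2491) = 1.332
Css,max = 51.1 × 1.332 = 68.05 ng/mL
Css,min = Css,max × e^(−kτ) = 68.05 × 0.2491 ≈ 17.0 ng/mL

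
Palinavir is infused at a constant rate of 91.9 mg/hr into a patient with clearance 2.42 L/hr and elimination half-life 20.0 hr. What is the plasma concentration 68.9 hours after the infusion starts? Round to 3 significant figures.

Css = rate / CL = 91.9 / 2.42 = 37.98 mg/L
k = ln 2 / 20.0 = 0.03466 hr⁻¹
C(t) = Css (1 − e^(−kt)) = 37.98 × (1 − e^(−2.388)) = 37.98 × 0.9082 ≈ 34.5 mg/L

34.5 mg/L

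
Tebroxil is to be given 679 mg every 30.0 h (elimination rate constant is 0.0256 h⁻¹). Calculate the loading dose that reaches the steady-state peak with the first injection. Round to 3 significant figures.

Accumulation ratio R = 1 / (1 − e^(−kτ)) = 1 / (1 − e^(−0.02560×30.0)) = 1 / (1 − 0.4639) = 1.865
Loading dose = maintenance dose × R = 679 × 1.865 ≈ 1270 mg

1270 mg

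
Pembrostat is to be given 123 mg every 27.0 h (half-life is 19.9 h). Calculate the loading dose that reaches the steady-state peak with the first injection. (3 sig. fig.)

k = ln 2 / 19.9 = 0.03483 h⁻¹
Accumulation ratio R = 1 / (1 − e^(−kτ)) = 1 / (1 − e^(−0.03483×27.0)) = 1 / (1 − 0.3905) = 1.641
Loading dose = maintenance dose × R = 123 × 1.641 ≈ 202 mg

202 mg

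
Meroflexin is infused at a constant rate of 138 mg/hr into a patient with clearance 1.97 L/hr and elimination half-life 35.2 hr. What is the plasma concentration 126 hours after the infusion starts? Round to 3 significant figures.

Css = rate / CL = 138 / 1.97 = 70.05 mg/L
k = ln 2 / 35.2 = 0.01969 hr⁻¹
C(t) = Css (1 − e^(−kt)) = 70.05 × (1 − e^(−2.481)) = 70.05 × 0.9164 ≈ 64.2 mg/L

64.2 mg/L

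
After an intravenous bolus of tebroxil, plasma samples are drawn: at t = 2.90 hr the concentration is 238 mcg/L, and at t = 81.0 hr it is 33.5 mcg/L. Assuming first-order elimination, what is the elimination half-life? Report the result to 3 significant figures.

k = ln(C₁/C₂) / (t₂ − t₁) = ln(238/33.5) / (81.0 − 2.90)
  = 1.961 / 78.10 = 0.02511 hr⁻¹
t½ = ln 2 / k = ln 2 / 0.02511 ≈ 27.6 hours

27.6 hours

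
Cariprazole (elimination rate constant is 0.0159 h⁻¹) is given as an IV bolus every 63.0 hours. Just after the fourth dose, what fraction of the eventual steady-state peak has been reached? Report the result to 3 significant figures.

f_n = 1 − e^(−nkτ) = 1 − e^(−4 × 0.01590 × 63.0) = 1 − e^(−4.007) = 1 − 0.01819 ≈ 0.982

0.982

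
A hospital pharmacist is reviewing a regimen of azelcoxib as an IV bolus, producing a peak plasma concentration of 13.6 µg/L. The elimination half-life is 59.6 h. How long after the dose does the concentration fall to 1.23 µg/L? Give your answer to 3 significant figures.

207 hours

k = ln 2 / 59.6 = 0.01163 h⁻¹
C(t) = C₀ e^(−kt)  ⇒  t = ln(C₀/C) / k
t = ln(13.6/1.23) / 0.01163 = 2.403 / 0.01163 ≈ 207 hours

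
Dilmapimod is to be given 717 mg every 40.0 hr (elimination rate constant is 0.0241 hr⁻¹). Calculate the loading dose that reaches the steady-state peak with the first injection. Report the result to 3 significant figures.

Accumulation ratio R = 1 / (1 − e^(−kτ)) = 1 / (1 − e^(−0.02410×40.0)) = 1 / (1 − 0.3814) = 1.616
Loading dose = maintenance dose × R = 717 × 1.616 ≈ 1160 mg

1160 mg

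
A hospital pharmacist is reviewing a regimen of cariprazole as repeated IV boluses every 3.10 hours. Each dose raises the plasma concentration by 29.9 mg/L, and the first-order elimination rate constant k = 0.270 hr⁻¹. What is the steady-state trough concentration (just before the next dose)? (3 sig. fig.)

Fraction remaining after one interval: e^(−kτ) = e^(−0.2700 × 3.10) = 0.4330
R = 1 / (1 − 0.4330) = 1.764
Css,max = 29.9 × 1.764 = 52.73 mg/L
Css,min = Css,max × e^(−kτ) = 52.73 × 0.4330 ≈ 22.8 mg/L

22.8 mg/L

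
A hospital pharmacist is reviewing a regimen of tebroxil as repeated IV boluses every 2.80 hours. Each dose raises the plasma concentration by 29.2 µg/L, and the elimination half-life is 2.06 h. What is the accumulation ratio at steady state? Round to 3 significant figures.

1.64

k = ln 2 / 2.06 = 0.3365 h⁻¹
Fraction remaining after one interval: e^(−kτ) = e^(−0.3365 × 2.80) = 0.3898
R = 1 / (1 − 0.3898) = 1 / 0.6102 ≈ 1.64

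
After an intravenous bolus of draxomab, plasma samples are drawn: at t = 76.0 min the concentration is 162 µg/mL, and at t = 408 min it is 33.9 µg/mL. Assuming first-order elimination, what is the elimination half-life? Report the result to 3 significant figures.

k = ln(C₁/C₂) / (t₂ − t₁) = ln(162/33.9) / (408 − 76.0)
  = 1.564 / 332.0 = 0.004711 min⁻¹
t½ = ln 2 / k = ln 2 / 0.004711 ≈ 147 minutes

147 minutes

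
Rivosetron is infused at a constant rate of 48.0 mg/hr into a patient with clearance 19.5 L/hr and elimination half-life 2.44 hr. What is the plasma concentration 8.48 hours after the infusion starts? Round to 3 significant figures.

2.24 µg/mL

Css = rate / CL = 48.0 / 19.5 = 2.462 µg/mL
k = ln 2 / 2.44 = 0.2841 hr⁻¹
C(t) = Css (1 − e^(−kt)) = 2.462 × (1 − e^(−2.409)) = 2.462 × 0.9101 ≈ 2.24 µg/mL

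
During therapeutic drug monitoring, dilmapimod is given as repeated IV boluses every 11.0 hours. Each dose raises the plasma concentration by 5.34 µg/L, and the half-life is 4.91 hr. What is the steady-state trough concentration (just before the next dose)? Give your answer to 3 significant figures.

k = ln 2 / 4.91 = 0.1412 hr⁻¹
Fraction remaining after one interval: e^(−kτ) = e^(−0.1412 × 11.0) = 0.2116
R = 1 / (1 − 0.2116) = 1.268
Css,max = 5.34 × 1.268 = 6.774 µg/L
Css,min = Css,max × e^(−kτ) = 6.774 × 0.2116 ≈ 1.43 µg/L

1.43 µg/L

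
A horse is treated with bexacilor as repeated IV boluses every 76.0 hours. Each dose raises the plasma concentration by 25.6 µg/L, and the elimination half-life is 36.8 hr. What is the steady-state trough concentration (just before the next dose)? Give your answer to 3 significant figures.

8.04 µg/L

k = ln 2 / 36.8 = 0.01884 hr⁻¹
Fraction remaining after one interval: e^(−kτ) = e^(−0.01884 × 76.0) = 0.2390
R = 1 / (1 − 0.2390) = 1.314
Css,max = 25.6 × 1.314 = 33.64 µg/L
Css,min = Css,max × e^(−kτ) = 33.64 × 0.2390 ≈ 8.04 µg/L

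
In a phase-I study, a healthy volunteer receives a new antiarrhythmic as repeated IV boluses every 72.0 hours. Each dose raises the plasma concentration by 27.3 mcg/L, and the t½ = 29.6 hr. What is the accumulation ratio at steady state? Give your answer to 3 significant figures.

1.23

k = ln 2 / 29.6 = 0.02342 hr⁻¹
Fraction remaining after one interval: e^(−kτ) = e^(−0.02342 × 72.0) = 0.1853
R = 1 / (1 − 0.1853) = 1 / 0.8147 ≈ 1.23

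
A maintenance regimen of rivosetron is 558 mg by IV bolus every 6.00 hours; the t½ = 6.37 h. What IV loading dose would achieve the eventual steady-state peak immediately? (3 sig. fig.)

1160 mg

k = ln 2 / 6.37 = 0.1088 h⁻¹
Accumulation ratio R = 1 / (1 − e^(−kτ)) = 1 / (1 − e^(−0.1088×6.00)) = 1 / (1 − 0.5205) = 2.086
Loading dose = maintenance dose × R = 558 × 2.086 ≈ 1160 mg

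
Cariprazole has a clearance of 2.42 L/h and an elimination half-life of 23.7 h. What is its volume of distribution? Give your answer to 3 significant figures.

82.7 L

k = ln 2 / t½ = ln 2 / 23.7 = 0.02925 h⁻¹
V = CL / k = 2.42 / 0.02925 ≈ 82.7 L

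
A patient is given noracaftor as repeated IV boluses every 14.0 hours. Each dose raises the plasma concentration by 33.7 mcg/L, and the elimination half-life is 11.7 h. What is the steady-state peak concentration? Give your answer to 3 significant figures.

k = ln 2 / 11.7 = 0.05924 h⁻¹
Fraction remaining after one interval: e^(−kτ) = e^(−0.05924 × 14.0) = 0.4363
R = 1 / (1 − 0.4363) = 1.774
Css,max = 33.7 × 1.774 ≈ 59.8 mcg/L

59.8 mcg/L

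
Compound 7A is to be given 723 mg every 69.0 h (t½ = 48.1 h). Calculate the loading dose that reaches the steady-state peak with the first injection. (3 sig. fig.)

1150 mg

k = ln 2 / 48.1 = 0.01441 h⁻¹
Accumulation ratio R = 1 / (1 − e^(−kτ)) = 1 / (1 − e^(−0.01441×69.0)) = 1 / (1 − 0.3700) = 1.587
Loading dose = maintenance dose × R = 723 × 1.587 ≈ 1150 mg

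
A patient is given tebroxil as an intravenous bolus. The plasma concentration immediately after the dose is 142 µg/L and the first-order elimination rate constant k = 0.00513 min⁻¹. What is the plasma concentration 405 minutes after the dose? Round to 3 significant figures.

17.8 µg/L

C(t) = C₀ e^(−kt) = 142 × e^(−0.005130 × 405) = 142 × e^(−2.078) = 142 × 0.1252 ≈ 17.8 µg/L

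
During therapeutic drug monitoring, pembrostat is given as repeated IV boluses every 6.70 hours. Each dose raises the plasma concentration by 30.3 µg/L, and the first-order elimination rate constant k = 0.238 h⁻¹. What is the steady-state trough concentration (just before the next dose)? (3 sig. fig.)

Fraction remaining after one interval: e^(−kτ) = e^(−0.2380 × 6.70) = 0.2030
R = 1 / (1 − 0.2030) = 1.255
Css,max = 30.3 × 1.255 = 38.02 µg/L
Css,min = Css,max × e^(−kτ) = 38.02 × 0.2030 ≈ 7.72 µg/L

7.72 µg/L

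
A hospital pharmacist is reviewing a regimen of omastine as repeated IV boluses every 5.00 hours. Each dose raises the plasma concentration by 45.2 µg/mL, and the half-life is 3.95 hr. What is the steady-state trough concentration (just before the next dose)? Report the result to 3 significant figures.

32.2 µg/mL

k = ln 2 / 3.95 = 0.1755 hr⁻¹
Fraction remaining after one interval: e^(−kτ) = e^(−0.1755 × 5.00) = 0.4159
R = 1 / (1 − 0.4159) = 1.712
Css,max = 45.2 × 1.712 = 77.38 µg/mL
Css,min = Css,max × e^(−kτ) = 77.38 × 0.4159 ≈ 32.2 µg/mL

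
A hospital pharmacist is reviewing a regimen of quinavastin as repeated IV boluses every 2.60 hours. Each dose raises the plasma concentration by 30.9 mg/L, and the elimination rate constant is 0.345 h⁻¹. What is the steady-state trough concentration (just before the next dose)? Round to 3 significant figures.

21.3 mg/L

Fraction remaining after one interval: e^(−kτ) = e^(−0.3450 × 2.60) = 0.4078
R = 1 / (1 − 0.4078) = 1.689
Css,max = 30.9 × 1.689 = 52.18 mg/L
Css,min = Css,max × e^(−kτ) = 52.18 × 0.4078 ≈ 21.3 mg/L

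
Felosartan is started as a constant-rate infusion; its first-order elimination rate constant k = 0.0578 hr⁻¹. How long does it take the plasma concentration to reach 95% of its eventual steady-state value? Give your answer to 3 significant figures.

f = 1 − e^(−kt)  ⇒  t = −ln(1 − f) / k
t = −ln(1 − 0.95) / 0.05780 = 2.996 / 0.05780 ≈ 51.8 hours

51.8 hours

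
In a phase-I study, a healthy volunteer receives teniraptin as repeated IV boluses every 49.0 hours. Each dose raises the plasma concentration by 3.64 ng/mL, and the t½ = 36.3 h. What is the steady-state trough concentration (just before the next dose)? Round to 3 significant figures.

2.35 ng/mL

k = ln 2 / 36.3 = 0.01909 h⁻¹
Fraction remaining after one interval: e^(−kτ) = e^(−0.01909 × 49.0) = 0.3923
R = 1 / (1 − 0.3923) = 1.646
Css,max = 3.64 × 1.646 = 5.990 ng/mL
Css,min = Css,max × e^(−kτ) = 5.990 × 0.3923 ≈ 2.35 ng/mL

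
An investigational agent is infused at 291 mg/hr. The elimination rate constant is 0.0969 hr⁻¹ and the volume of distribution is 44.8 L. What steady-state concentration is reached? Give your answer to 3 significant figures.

CL = k · V = 0.0969 × 44.8 = 4.341 L/hr
Css = rate / CL = 291 / 4.341 ≈ 67.0 mg/L

67.0 mg/L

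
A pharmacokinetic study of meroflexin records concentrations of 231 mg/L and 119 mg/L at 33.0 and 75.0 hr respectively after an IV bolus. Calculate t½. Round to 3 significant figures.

43.9 hours

k = ln(C₁/C₂) / (t₂ − t₁) = ln(231/119) / (75.0 − 33.0)
  = 0.6633 / 42.00 = 0.01579 hr⁻¹
t½ = ln 2 / k = ln 2 / 0.01579 ≈ 43.9 hours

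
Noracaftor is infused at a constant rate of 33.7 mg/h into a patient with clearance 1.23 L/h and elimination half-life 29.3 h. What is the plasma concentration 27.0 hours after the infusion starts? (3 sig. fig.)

Css = rate / CL = 33.7 / 1.23 = 27.40 µg/mL
k = ln 2 / 29.3 = 0.02366 h⁻¹
C(t) = Css (1 − e^(−kt)) = 27.40 × (1 − e^(−0.6387)) = 27.40 × 0.4720 ≈ 12.9 µg/mL

12.9 µg/mL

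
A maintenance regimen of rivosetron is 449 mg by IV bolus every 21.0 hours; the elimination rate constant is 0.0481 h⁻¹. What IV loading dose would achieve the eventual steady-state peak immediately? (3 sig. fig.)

Accumulation ratio R = 1 / (1 − e^(−kτ)) = 1 / (1 − e^(−0.04810×21.0)) = 1 / (1 − 0.3642) = 1.573
Loading dose = maintenance dose × R = 449 × 1.573 ≈ 706 mg

706 mg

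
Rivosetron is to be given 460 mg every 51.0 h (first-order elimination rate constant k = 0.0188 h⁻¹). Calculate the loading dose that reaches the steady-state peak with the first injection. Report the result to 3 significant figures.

Accumulation ratio R = 1 / (1 − e^(−kτ)) = 1 / (1 − e^(−0.01880×51.0)) = 1 / (1 − 0.3834) = 1.622
Loading dose = maintenance dose × R = 460 × 1.622 ≈ 746 mg

746 mg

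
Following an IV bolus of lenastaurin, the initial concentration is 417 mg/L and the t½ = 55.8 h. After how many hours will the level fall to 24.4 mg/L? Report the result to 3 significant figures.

229 hours

k = ln 2 / 55.8 = 0.01242 h⁻¹
C(t) = C₀ e^(−kt)  ⇒  t = ln(C₀/C) / k
t = ln(417/24.4) / 0.01242 = 2.839 / 0.01242 ≈ 229 hours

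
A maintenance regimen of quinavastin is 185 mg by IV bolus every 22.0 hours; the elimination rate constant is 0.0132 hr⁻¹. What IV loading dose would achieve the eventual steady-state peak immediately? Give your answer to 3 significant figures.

734 mg

Accumulation ratio R = 1 / (1 − e^(−kτ)) = 1 / (1 − e^(−0.01320×22.0)) = 1 / (1 − 0.7480) = 3.968
Loading dose = maintenance dose × R = 185 × 3.968 ≈ 734 mg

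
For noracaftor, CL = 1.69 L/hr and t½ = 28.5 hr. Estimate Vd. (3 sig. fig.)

69.5 L

k = ln 2 / t½ = ln 2 / 28.5 = 0.02432 hr⁻¹
V = CL / k = 1.69 / 0.02432 ≈ 69.5 L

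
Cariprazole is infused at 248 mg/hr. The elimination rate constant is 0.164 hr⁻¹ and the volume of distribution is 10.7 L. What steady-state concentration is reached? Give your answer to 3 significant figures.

141 mg/L

CL = k · V = 0.164 × 10.7 = 1.755 L/hr
Css = rate / CL = 248 / 1.755 ≈ 141 mg/L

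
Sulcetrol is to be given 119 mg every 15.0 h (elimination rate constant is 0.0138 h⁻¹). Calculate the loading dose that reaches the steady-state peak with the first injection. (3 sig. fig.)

636 mg

Accumulation ratio R = 1 / (1 − e^(−kτ)) = 1 / (1 − e^(−0.01380×15.0)) = 1 / (1 − 0.8130) = 5.348
Loading dose = maintenance dose × R = 119 × 5.348 ≈ 636 mg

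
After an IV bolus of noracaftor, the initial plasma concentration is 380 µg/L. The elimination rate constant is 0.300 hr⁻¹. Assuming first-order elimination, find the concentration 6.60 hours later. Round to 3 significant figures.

52.5 µg/L

C(t) = C₀ e^(−kt) = 380 × e^(−0.3000 × 6.60) = 380 × e^(−1.980) = 380 × 0.1381 ≈ 52.5 µg/L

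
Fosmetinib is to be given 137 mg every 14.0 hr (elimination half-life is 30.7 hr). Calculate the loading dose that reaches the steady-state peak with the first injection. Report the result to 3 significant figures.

506 mg

k = ln 2 / 30.7 = 0.02258 hr⁻¹
Accumulation ratio R = 1 / (1 − e^(−kτ)) = 1 / (1 − e^(−0.02258×14.0)) = 1 / (1 − 0.7290) = 3.690
Loading dose = maintenance dose × R = 137 × 3.690 ≈ 506 mg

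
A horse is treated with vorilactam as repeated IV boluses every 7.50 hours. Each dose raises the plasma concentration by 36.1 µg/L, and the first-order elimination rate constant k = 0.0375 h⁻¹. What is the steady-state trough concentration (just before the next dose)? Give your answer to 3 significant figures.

111 µg/L

Fraction remaining after one interval: e^(−kτ) = e^(−0.03750 × 7.50) = 0.7548
R = 1 / (1 − 0.7548) = 4.079
Css,max = 36.1 × 4.079 = 147.3 µg/L
Css,min = Css,max × e^(−kτ) = 147.3 × 0.7548 ≈ 111 µg/L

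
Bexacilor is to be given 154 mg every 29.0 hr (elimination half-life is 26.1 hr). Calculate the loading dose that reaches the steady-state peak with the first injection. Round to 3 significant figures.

k = ln 2 / 26.1 = 0.02656 hr⁻¹
Accumulation ratio R = 1 / (1 − e^(−kτ)) = 1 / (1 − e^(−0.02656×29.0)) = 1 / (1 − 0.4629) = 1.862
Loading dose = maintenance dose × R = 154 × 1.862 ≈ 287 mg

287 mg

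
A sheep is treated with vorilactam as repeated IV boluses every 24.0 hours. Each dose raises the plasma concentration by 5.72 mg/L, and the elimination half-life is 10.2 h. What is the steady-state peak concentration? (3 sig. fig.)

7.11 mg/L

k = ln 2 / 10.2 = 0.06796 h⁻¹
Fraction remaining after one interval: e^(−kτ) = e^(−0.06796 × 24.0) = 0.1957
R = 1 / (1 − 0.1957) = 1.243
Css,max = 5.72 × 1.243 ≈ 7.11 mg/L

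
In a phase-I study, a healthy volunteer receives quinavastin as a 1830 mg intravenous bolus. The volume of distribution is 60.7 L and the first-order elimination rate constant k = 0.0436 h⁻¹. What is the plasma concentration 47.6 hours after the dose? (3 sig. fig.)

3.78 mg/L

C₀ = dose / V = 1830 / 60.7 = 30.15 mg/L
C(t) = C₀ e^(−kt) = 30.15 × e^(−0.04360 × 47.6) = 30.15 × e^(−2.075) = 30.15 × 0.1255 ≈ 3.78 mg/L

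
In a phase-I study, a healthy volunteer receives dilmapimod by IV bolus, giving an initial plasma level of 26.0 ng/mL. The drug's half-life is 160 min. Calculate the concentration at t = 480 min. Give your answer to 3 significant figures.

3.25 ng/mL

k = ln 2 / 160 = 0.004332 min⁻¹
480 min is 3.000 half-lives, so C = 26.0 × (1/2)^3.000 = 26.0 × 0.1250 ≈ 3.25 ng/mL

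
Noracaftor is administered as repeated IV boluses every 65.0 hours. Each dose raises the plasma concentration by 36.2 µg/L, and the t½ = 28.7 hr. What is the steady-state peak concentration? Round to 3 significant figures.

45.7 µg/L

k = ln 2 / 28.7 = 0.02415 hr⁻¹
Fraction remaining after one interval: e^(−kτ) = e^(−0.02415 × 65.0) = 0.2081
R = 1 / (1 − 0.2081) = 1.263
Css,max = 36.2 × 1.263 ≈ 45.7 µg/L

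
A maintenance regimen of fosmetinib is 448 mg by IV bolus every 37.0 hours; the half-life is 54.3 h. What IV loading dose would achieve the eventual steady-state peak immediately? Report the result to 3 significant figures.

1190 mg

k = ln 2 / 54.3 = 0.01277 h⁻¹
Accumulation ratio R = 1 / (1 − e^(−kτ)) = 1 / (1 − e^(−0.01277×37.0)) = 1 / (1 − 0.6236) = 2.656
Loading dose = maintenance dose × R = 448 × 2.656 ≈ 1190 mg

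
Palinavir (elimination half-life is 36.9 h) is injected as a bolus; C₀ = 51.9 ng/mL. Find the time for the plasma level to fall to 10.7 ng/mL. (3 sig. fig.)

84.1 hours

k = ln 2 / 36.9 = 0.01878 h⁻¹
C(t) = C₀ e^(−kt)  ⇒  t = ln(C₀/C) / k
t = ln(51.9/10.7) / 0.01878 = 1.579 / 0.01878 ≈ 84.1 hours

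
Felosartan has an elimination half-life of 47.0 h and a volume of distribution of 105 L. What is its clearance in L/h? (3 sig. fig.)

k = ln 2 / t½ = ln 2 / 47.0 = 0.01475 h⁻¹
CL = k · V = 0.01475 × 105 ≈ 1.55 L/h

1.55 L/h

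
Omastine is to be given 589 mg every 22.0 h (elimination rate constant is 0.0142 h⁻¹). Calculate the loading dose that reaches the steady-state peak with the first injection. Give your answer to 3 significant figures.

2200 mg

Accumulation ratio R = 1 / (1 − e^(−kτ)) = 1 / (1 − e^(−0.01420×22.0)) = 1 / (1 − 0.7317) = 3.727
Loading dose = maintenance dose × R = 589 × 3.727 ≈ 2200 mg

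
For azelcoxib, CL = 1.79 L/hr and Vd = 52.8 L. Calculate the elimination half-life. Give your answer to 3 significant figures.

20.4 hours

k = CL / V = 1.79 / 52.8 = 0.03390 hr⁻¹
t½ = ln 2 / k = ln 2 / 0.03390 ≈ 20.4 hours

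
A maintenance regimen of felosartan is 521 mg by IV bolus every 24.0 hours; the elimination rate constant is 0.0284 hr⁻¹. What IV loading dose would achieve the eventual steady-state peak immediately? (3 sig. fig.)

1050 mg

Accumulation ratio R = 1 / (1 − e^(−kτ)) = 1 / (1 − e^(−0.02840×24.0)) = 1 / (1 − 0.5058) = 2.024
Loading dose = maintenance dose × R = 521 × 2.024 ≈ 1050 mg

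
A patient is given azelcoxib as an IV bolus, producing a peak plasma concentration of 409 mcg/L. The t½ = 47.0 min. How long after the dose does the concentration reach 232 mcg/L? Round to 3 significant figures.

38.4 minutes

k = ln 2 / 47.0 = 0.01475 min⁻¹
C(t) = C₀ e^(−kt)  ⇒  t = ln(C₀/C) / k
t = ln(409/232) / 0.01475 = 0.5670 / 0.01475 ≈ 38.4 minutes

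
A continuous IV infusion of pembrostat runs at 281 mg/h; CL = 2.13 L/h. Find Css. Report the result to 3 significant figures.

Css = infusion rate / CL = 281 / 2.13 ≈ 132 mg/L

132 mg/L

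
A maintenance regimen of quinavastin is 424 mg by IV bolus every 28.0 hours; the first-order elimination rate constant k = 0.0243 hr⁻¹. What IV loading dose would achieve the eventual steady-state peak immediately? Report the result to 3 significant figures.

Accumulation ratio R = 1 / (1 − e^(−kτ)) = 1 / (1 − e^(−0.02430×28.0)) = 1 / (1 − 0.5064) = 2.026
Loading dose = maintenance dose × R = 424 × 2.026 ≈ 859 mg

859 mg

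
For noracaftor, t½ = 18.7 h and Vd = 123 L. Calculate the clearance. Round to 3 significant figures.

4.56 L/h

k = ln 2 / t½ = ln 2 / 18.7 = 0.03707 h⁻¹
CL = k · V = 0.03707 × 123 ≈ 4.56 L/h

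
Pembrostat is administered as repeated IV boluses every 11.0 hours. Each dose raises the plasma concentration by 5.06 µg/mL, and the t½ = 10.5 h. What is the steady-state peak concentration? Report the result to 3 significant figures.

k = ln 2 / 10.5 = 0.06601 h⁻¹
Fraction remaining after one interval: e^(−kτ) = e^(−0.06601 × 11.0) = 0.4838
R = 1 / (1 − 0.4838) = 1.937
Css,max = 5.06 × 1.937 ≈ 9.80 µg/mL

9.80 µg/mL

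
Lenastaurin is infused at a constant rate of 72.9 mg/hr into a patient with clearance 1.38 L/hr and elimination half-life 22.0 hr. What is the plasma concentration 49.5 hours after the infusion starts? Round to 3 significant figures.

Css = rate / CL = 72.9 / 1.38 = 52.83 mg/L
k = ln 2 / 22.0 = 0.03151 hr⁻¹
C(t) = Css (1 − e^(−kt)) = 52.83 × (1 − e^(−1.560)) = 52.83 × 0.7898 ≈ 41.7 mg/L

41.7 mg/L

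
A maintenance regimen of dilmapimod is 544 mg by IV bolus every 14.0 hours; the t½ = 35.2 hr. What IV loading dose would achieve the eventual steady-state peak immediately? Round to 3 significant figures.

2260 mg

k = ln 2 / 35.2 = 0.01969 hr⁻¹
Accumulation ratio R = 1 / (1 − e^(−kτ)) = 1 / (1 − e^(−0.01969×14.0)) = 1 / (1 − 0.7591) = 4.150
Loading dose = maintenance dose × R = 544 × 4.150 ≈ 2260 mg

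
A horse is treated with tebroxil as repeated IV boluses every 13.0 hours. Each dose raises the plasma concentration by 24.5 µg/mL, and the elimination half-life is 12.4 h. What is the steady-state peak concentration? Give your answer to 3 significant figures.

k = ln 2 / 12.4 = 0.05590 h⁻¹
Fraction remaining after one interval: e^(−kτ) = e^(−0.05590 × 13.0) = 0.4835
R = 1 / (1 − 0.4835) = 1.936
Css,max = 24.5 × 1.936 ≈ 47.4 µg/mL

47.4 µg/mL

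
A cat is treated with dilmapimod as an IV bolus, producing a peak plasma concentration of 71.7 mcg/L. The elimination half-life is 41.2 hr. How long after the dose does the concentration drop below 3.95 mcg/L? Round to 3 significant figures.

k = ln 2 / 41.2 = 0.01682 hr⁻¹
C(t) = C₀ e^(−kt)  ⇒  t = ln(C₀/C) / k
t = ln(71.7/3.95) / 0.01682 = 2.899 / 0.01682 ≈ 172 hours

172 hours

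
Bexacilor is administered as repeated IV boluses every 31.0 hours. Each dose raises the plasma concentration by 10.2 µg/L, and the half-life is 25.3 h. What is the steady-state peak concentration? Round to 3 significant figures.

k = ln 2 / 25.3 = 0.02740 h⁻¹
Fraction remaining after one interval: e^(−kτ) = e^(−0.02740 × 31.0) = 0.4277
R = 1 / (1 − 0.4277) = 1.747
Css,max = 10.2 × 1.747 ≈ 17.8 µg/L

17.8 µg/L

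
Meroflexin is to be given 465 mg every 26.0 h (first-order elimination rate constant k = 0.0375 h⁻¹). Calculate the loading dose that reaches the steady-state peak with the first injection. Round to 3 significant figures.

747 mg

Accumulation ratio R = 1 / (1 − e^(−kτ)) = 1 / (1 − e^(−0.03750×26.0)) = 1 / (1 − 0.3772) = 1.606
Loading dose = maintenance dose × R = 465 × 1.606 ≈ 747 mg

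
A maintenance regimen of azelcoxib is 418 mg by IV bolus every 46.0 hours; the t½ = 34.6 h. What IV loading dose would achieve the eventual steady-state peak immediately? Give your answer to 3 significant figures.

694 mg

k = ln 2 / 34.6 = 0.02003 h⁻¹
Accumulation ratio R = 1 / (1 − e^(−kτ)) = 1 / (1 − e^(−0.02003×46.0)) = 1 / (1 − 0.3979) = 1.661
Loading dose = maintenance dose × R = 418 × 1.661 ≈ 694 mg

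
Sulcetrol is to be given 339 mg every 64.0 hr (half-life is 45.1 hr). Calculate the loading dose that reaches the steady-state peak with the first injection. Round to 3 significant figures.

541 mg

k = ln 2 / 45.1 = 0.01537 hr⁻¹
Accumulation ratio R = 1 / (1 − e^(−kτ)) = 1 / (1 − e^(−0.01537×64.0)) = 1 / (1 − 0.3740) = 1.597
Loading dose = maintenance dose × R = 339 × 1.597 ≈ 541 mg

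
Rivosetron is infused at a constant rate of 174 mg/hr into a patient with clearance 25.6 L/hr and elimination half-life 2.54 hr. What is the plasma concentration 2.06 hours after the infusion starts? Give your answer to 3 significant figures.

Css = rate / CL = 174 / 25.6 = 6.797 mg/L
k = ln 2 / 2.54 = 0.2729 hr⁻¹
C(t) = Css (1 − e^(−kt)) = 6.797 × (1 − e^(−0.5622)) = 6.797 × 0.4300 ≈ 2.92 mg/L

2.92 mg/L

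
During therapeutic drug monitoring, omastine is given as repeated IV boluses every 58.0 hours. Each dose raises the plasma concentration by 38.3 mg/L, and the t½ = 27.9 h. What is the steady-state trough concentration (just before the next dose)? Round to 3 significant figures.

11.9 mg/L

k = ln 2 / 27.9 = 0.02484 h⁻¹
Fraction remaining after one interval: e^(−kτ) = e^(−0.02484 × 58.0) = 0.2367
R = 1 / (1 − 0.2367) = 1.310
Css,max = 38.3 × 1.310 = 50.18 mg/L
Css,min = Css,max × e^(−kτ) = 50.18 × 0.2367 ≈ 11.9 mg/L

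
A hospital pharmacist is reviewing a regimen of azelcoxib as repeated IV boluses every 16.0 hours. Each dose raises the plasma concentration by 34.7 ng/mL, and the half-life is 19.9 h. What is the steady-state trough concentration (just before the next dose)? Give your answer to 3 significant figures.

46.5 ng/mL

k = ln 2 / 19.9 = 0.03483 h⁻¹
Fraction remaining after one interval: e^(−kτ) = e^(−0.03483 × 16.0) = 0.5728
R = 1 / (1 − 0.5728) = 2.341
Css,max = 34.7 × 2.341 = 81.22 ng/mL
Css,min = Css,max × e^(−kτ) = 81.22 × 0.5728 ≈ 46.5 ng/mL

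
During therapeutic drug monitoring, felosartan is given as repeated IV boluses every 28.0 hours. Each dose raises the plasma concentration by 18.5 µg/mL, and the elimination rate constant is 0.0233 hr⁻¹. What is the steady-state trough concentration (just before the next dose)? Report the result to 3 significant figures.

20.1 µg/mL

Fraction remaining after one interval: e^(−kτ) = e^(−0.02330 × 28.0) = 0.5208
R = 1 / (1 − 0.5208) = 2.087
Css,max = 18.5 × 2.087 = 38.61 µg/mL
Css,min = Css,max × e^(−kτ) = 38.61 × 0.5208 ≈ 20.1 µg/mL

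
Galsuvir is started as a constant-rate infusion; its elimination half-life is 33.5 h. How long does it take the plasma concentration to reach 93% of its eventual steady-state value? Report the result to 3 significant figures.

k = ln 2 / 33.5 = 0.02069 h⁻¹
f = 1 − e^(−kt)  ⇒  t = −ln(1 − f) / k
t = −ln(1 − 0.93) / 0.02069 = 2.659 / 0.02069 ≈ 129 hours

129 hours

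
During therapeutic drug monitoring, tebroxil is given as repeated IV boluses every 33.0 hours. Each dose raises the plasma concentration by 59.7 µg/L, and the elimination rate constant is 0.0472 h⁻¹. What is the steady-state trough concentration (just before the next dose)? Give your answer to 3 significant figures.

15.9 µg/L

Fraction remaining after one interval: e^(−kτ) = e^(−0.04720 × 33.0) = 0.2106
R = 1 / (1 − 0.2106) = 1.267
Css,max = 59.7 × 1.267 = 75.63 µg/L
Css,min = Css,max × e^(−kτ) = 75.63 × 0.2106 ≈ 15.9 µg/L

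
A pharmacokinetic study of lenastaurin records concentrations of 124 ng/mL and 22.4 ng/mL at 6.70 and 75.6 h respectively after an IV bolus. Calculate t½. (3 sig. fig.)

k = ln(C₁/C₂) / (t₂ − t₁) = ln(124/22.4) / (75.6 − 6.70)
  = 1.711 / 68.90 = 0.02484 h⁻¹
t½ = ln 2 / k = ln 2 / 0.02484 ≈ 27.9 hours

27.9 hours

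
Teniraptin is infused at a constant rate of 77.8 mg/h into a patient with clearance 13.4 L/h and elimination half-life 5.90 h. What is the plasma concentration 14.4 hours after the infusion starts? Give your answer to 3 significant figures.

Css = rate / CL = 77.8 / 13.4 = 5.806 mg/L
k = ln 2 / 5.90 = 0.1175 h⁻¹
C(t) = Css (1 − e^(−kt)) = 5.806 × (1 − e^(−1.692)) = 5.806 × 0.8158 ≈ 4.74 mg/L

4.74 mg/L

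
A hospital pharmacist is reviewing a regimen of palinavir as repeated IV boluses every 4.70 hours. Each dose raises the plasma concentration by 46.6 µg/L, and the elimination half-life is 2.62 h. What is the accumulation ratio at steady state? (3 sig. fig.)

k = ln 2 / 2.62 = 0.2646 h⁻¹
Fraction remaining after one interval: e^(−kτ) = e^(−0.2646 × 4.70) = 0.2884
R = 1 / (1 − 0.2884) = 1 / 0.7116 ≈ 1.41

1.41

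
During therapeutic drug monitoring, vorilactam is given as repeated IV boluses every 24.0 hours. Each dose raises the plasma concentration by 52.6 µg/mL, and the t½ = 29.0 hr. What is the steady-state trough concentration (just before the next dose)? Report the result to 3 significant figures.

k = ln 2 / 29.0 = 0.02390 hr⁻¹
Fraction remaining after one interval: e^(−kτ) = e^(−0.02390 × 24.0) = 0.5635
R = 1 / (1 − 0.5635) = 2.291
Css,max = 52.6 × 2.291 = 120.5 µg/mL
Css,min = Css,max × e^(−kτ) = 120.5 × 0.5635 ≈ 67.9 µg/mL

67.9 µg/mL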